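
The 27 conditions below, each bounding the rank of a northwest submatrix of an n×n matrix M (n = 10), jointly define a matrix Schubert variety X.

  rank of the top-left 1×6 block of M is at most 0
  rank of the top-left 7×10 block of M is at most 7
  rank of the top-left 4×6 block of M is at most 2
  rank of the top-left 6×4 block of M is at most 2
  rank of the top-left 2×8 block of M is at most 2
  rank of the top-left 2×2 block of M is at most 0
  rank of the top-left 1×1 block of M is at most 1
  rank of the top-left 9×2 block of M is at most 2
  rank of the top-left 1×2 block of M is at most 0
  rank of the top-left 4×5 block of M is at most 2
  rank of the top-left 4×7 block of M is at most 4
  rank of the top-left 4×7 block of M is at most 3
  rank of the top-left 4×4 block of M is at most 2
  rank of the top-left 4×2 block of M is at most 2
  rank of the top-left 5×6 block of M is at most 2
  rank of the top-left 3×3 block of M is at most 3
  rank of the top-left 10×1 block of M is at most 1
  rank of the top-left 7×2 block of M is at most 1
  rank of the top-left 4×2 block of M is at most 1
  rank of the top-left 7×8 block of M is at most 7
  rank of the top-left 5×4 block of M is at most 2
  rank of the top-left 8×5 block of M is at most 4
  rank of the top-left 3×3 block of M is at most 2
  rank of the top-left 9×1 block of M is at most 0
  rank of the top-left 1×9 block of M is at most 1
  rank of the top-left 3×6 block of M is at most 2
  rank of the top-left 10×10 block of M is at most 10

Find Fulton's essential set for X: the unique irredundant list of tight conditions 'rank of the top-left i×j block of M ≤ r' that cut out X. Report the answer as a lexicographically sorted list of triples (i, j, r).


Computing R[i][j] = min implied NW-rank bound (n=10, 27 conditions):

  i=1: 0, 0, 0, 0, 0, 0, 1, 1, 1, 1
  i=2: 0, 0, 1, 1, 1, 1, 2, 2, 2, 2
  i=3: 0, 1, 2, 2, 2, 2, 3, 3, 3, 3
  i=4: 0, 1, 2, 2, 2, 2, 3, 4, 4, 4
  i=5: 0, 1, 2, 2, 2, 2, 3, 4, 5, 5
  i=6: 0, 1, 2, 2, 3, 3, 4, 5, 6, 6
  i=7: 0, 1, 2, 3, 4, 4, 5, 6, 7, 7
  i=8: 0, 1, 2, 3, 4, 5, 6, 7, 8, 8
  i=9: 0, 1, 2, 3, 4, 5, 6, 7, 8, 9
  i=10: 1, 2, 3, 4, 5, 6, 7, 8, 9, 10

reading off 1-entries of Δ²R: w = (7, 3, 2, 8, 9, 5, 4, 6, 10, 1).

Rothe diagram D(w) (22 cells), 5 SE-corners (essential conditions):

[(1, 6, 0), (2, 2, 0), (5, 6, 2), (6, 4, 2), (9, 1, 0)]


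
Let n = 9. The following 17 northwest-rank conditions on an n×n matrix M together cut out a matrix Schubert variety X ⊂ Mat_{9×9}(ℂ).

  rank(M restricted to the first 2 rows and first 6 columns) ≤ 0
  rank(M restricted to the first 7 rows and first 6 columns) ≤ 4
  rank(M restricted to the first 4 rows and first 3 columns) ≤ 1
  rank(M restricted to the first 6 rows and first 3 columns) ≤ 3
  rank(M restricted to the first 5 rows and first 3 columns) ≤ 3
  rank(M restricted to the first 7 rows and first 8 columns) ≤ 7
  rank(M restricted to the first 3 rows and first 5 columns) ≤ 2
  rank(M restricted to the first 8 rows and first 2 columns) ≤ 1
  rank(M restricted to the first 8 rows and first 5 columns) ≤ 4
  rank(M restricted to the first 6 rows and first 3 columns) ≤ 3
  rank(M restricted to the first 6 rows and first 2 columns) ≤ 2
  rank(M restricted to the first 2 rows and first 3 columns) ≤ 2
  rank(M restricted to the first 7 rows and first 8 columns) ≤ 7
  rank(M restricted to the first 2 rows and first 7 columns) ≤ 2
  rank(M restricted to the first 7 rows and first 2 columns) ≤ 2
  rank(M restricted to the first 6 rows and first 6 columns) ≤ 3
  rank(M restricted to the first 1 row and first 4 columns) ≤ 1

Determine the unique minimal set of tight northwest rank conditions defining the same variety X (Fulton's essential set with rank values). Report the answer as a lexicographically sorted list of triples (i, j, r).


Reconstructing r_w from the 17 given conditions:

  row 1: 0 0 0 0 0 0 1 1 1
  row 2: 0 0 0 0 0 0 1 2 2
  row 3: 1 1 1 1 1 1 2 3 3
  row 4: 1 1 1 2 2 2 3 4 4
  row 5: 1 1 2 3 3 3 4 5 5
  row 6: 1 1 2 3 3 3 4 5 6
  row 7: 1 1 2 3 4 4 5 6 7
  row 8: 1 1 2 3 4 5 6 7 8
  row 9: 1 2 3 4 5 6 7 8 9

so w = (7, 8, 1, 4, 3, 9, 5, 6, 2).

4 SE-corners of the 20-cell Rothe diagram give Ess(w):

[(2, 6, 0), (4, 3, 1), (6, 6, 3), (8, 2, 1)]


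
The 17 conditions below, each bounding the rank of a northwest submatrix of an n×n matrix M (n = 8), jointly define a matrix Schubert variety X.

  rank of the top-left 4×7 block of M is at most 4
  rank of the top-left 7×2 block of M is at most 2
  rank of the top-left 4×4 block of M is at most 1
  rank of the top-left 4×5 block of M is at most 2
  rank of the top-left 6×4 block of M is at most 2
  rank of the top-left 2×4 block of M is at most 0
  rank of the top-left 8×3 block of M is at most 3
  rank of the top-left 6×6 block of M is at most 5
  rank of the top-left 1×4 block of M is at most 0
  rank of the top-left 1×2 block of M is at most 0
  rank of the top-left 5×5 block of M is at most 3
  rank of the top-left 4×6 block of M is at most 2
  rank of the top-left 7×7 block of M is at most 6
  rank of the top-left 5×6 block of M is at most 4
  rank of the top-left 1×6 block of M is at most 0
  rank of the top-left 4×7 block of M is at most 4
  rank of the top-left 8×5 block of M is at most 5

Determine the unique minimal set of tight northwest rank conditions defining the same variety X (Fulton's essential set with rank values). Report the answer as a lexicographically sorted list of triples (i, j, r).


The tightest implied rank at each (i,j), from the 17 conditions:

  i=1: 0 | 0 | 0 | 0 | 0 | 0 | 1 | 1
  i=2: 0 | 0 | 0 | 0 | 1 | 1 | 2 | 2
  i=3: 1 | 1 | 1 | 1 | 2 | 2 | 3 | 3
  i=4: 1 | 1 | 1 | 1 | 2 | 2 | 3 | 4
  i=5: 1 | 2 | 2 | 2 | 3 | 3 | 4 | 5
  i=6: 1 | 2 | 2 | 2 | 3 | 4 | 5 | 6
  i=7: 1 | 2 | 3 | 3 | 4 | 5 | 6 | 7
  i=8: 1 | 2 | 3 | 4 | 5 | 6 | 7 | 8

reading off 1-entries of Δ²R: w = (7, 5, 1, 8, 2, 6, 3, 4).

Rothe diagram D(w) (16 cells), 5 SE-corners (essential conditions):

[(1, 6, 0), (2, 4, 0), (4, 4, 1), (4, 6, 2), (6, 4, 2)]


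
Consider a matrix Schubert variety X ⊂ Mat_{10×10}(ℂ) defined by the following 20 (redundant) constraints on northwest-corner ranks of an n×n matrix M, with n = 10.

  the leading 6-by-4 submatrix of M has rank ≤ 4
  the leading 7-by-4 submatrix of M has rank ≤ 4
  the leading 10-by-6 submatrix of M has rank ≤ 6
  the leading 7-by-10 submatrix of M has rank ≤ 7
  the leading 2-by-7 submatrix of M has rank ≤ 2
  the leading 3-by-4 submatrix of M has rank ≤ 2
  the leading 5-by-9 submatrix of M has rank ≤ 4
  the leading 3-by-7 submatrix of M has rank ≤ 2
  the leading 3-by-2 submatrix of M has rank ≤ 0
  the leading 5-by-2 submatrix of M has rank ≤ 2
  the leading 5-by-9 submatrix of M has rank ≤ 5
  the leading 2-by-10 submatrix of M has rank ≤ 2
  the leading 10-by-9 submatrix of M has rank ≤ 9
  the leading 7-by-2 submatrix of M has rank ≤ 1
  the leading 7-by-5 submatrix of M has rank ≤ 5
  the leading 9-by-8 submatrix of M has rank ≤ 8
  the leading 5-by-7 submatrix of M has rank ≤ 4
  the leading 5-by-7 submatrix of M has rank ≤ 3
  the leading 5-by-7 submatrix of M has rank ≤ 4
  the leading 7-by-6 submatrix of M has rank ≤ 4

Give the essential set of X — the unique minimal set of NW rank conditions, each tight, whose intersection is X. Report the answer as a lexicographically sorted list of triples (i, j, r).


Computing R[i][j] = min implied NW-rank bound (n=10, 20 conditions):

  R[1]: 0  0  1  1  1  1  1  1  1  1
  R[2]: 0  0  1  2  2  2  2  2  2  2
  R[3]: 0  0  1  2  2  2  2  3  3  3
  R[4]: 1  1  2  3  3  3  3  4  4  4
  R[5]: 1  1  2  3  3  3  3  4  4  5
  R[6]: 1  1  2  3  4  4  4  5  5  6
  R[7]: 1  1  2  3  4  4  5  6  6  7
  R[8]: 1  2  3  4  5  5  6  7  7  8
  R[9]: 1  2  3  4  5  6  7  8  8  9
  R[10]: 1  2  3  4  5  6  7  8  9  10

so w = (3, 4, 8, 1, 10, 5, 7, 2, 6, 9).

D(w) has 17 cells with 6 SE-corners; essential set:

[(3, 2, 0), (3, 7, 2), (5, 7, 3), (5, 9, 4), (7, 2, 1), (7, 6, 4)]


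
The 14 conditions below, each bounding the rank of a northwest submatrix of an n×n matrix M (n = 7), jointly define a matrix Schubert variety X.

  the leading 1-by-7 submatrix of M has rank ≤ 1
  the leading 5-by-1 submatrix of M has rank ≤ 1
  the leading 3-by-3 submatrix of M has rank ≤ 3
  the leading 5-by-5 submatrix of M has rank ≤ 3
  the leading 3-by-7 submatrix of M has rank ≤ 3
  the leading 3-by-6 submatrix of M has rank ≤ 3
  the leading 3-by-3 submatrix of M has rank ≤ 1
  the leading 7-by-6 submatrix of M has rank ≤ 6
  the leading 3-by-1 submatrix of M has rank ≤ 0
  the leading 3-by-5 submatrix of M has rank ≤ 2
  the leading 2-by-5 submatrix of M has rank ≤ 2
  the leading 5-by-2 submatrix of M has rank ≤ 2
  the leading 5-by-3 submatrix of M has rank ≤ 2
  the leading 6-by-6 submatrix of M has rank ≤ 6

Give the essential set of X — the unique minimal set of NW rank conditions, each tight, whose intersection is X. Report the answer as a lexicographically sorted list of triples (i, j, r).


Computing R[i][j] = min implied NW-rank bound (n=7, 14 conditions):

  i=1: 0 | 1 | 1 | 1 | 1 | 1 | 1
  i=2: 0 | 1 | 1 | 2 | 2 | 2 | 2
  i=3: 0 | 1 | 1 | 2 | 2 | 3 | 3
  i=4: 1 | 2 | 2 | 3 | 3 | 4 | 4
  i=5: 1 | 2 | 2 | 3 | 3 | 4 | 5
  i=6: 1 | 2 | 3 | 4 | 4 | 5 | 6
  i=7: 1 | 2 | 3 | 4 | 5 | 6 | 7

giving w = (2, 4, 6, 1, 7, 3, 5) via Δ²R.

5 SE-corners of the 8-cell Rothe diagram give Ess(w):

[(3, 1, 0), (3, 3, 1), (3, 5, 2), (5, 3, 2), (5, 5, 3)]


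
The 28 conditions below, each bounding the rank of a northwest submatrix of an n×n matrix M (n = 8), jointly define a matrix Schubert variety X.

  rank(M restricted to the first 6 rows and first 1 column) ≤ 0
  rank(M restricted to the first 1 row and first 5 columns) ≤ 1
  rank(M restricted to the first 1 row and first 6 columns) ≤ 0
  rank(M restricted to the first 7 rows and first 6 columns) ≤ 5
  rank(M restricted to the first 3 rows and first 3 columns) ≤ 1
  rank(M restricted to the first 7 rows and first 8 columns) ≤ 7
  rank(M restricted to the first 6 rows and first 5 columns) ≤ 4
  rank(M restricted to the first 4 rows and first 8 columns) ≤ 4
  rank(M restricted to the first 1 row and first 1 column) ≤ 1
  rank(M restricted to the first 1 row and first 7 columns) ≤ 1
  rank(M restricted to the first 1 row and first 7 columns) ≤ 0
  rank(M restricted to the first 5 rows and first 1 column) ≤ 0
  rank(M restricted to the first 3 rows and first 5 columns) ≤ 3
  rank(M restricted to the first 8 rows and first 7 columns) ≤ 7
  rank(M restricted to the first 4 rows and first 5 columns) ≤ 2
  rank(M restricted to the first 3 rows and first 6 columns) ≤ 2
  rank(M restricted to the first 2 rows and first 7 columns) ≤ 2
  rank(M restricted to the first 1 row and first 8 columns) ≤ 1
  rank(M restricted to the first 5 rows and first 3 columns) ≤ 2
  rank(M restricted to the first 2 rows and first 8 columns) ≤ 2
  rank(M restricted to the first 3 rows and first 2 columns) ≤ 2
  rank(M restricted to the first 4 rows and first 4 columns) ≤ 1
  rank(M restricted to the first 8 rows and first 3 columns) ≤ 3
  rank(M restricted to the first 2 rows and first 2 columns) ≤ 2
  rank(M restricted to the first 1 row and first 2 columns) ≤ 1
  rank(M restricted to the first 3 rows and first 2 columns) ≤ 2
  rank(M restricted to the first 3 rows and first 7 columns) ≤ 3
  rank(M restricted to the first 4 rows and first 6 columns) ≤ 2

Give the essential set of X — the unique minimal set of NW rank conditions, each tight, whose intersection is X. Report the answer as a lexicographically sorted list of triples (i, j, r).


Computing R[i][j] = min implied NW-rank bound (n=8, 28 conditions):

  R[1]: 0, 0, 0, 0, 0, 0, 0, 1
  R[2]: 0, 1, 1, 1, 1, 1, 1, 2
  R[3]: 0, 1, 1, 1, 2, 2, 2, 3
  R[4]: 0, 1, 1, 1, 2, 2, 3, 4
  R[5]: 0, 1, 2, 2, 3, 3, 4, 5
  R[6]: 0, 1, 2, 3, 4, 4, 5, 6
  R[7]: 1, 2, 3, 4, 5, 5, 6, 7
  R[8]: 1, 2, 3, 4, 5, 6, 7, 8

the unique w with this rank table is (8, 2, 5, 7, 3, 4, 1, 6).

|D(w)|=17, |Ess(w)|=4:

[(1, 7, 0), (4, 4, 1), (4, 6, 2), (6, 1, 0)]


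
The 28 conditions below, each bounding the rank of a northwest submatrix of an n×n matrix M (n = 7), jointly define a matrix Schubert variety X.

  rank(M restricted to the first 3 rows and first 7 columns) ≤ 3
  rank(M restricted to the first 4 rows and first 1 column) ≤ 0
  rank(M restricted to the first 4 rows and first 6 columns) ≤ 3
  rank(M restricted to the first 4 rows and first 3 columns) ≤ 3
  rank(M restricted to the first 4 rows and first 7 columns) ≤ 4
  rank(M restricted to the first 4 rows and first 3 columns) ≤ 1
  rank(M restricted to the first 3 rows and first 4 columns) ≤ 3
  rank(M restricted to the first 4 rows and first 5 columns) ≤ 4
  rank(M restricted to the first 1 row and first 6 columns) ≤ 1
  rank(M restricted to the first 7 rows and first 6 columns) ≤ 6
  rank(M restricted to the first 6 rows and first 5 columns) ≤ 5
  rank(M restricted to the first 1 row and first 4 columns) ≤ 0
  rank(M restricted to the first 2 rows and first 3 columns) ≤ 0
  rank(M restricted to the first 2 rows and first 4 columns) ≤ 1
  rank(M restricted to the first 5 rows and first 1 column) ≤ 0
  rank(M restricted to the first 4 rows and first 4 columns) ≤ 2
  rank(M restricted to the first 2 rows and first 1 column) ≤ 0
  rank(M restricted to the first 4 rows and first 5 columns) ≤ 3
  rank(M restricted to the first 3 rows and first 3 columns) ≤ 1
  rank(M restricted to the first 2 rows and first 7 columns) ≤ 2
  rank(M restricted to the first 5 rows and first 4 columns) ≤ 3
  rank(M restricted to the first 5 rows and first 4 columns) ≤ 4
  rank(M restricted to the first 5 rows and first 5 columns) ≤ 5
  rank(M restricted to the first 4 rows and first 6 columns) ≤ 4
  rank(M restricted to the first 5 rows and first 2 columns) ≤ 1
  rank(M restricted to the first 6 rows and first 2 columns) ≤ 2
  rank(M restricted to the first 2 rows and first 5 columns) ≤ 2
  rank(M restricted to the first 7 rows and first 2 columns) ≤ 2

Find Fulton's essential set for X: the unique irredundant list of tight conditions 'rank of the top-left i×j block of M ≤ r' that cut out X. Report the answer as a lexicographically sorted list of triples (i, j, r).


Rank table r_w(7×7) implied by the 28 constraints:

  row 1: 0 0 0 0 1 1 1
  row 2: 0 0 0 1 2 2 2
  row 3: 0 1 1 2 3 3 3
  row 4: 0 1 1 2 3 3 4
  row 5: 0 1 2 3 4 4 5
  row 6: 1 2 3 4 5 5 6
  row 7: 1 2 3 4 5 6 7

the unique w with this rank table is (5, 4, 2, 7, 3, 1, 6).

Rothe diagram D(w) (12 cells), 5 SE-corners (essential conditions):

[(1, 4, 0), (2, 3, 0), (4, 3, 1), (4, 6, 3), (5, 1, 0)]


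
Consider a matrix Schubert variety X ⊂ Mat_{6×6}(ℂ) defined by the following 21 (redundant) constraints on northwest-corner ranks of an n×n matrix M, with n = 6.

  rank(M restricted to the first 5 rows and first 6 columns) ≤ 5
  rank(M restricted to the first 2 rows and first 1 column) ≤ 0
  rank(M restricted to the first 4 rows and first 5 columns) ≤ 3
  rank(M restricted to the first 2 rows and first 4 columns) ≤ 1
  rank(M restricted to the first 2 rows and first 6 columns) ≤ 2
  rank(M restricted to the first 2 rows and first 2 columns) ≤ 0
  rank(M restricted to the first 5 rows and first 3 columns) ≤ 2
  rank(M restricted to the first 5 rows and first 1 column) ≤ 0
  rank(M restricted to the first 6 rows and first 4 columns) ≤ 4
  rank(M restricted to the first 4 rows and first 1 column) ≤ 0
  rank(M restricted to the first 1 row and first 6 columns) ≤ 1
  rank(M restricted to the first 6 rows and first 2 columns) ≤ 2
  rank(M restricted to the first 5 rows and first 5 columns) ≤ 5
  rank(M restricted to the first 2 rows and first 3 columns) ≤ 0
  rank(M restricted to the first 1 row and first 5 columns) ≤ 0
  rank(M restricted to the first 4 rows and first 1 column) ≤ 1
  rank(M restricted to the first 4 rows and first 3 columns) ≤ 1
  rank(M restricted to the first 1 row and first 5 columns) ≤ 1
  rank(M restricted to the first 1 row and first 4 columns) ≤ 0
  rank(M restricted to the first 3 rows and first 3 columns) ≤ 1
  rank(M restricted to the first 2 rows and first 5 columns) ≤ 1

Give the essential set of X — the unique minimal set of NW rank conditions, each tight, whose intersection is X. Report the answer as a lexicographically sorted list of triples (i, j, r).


Propagating the 21 rank bounds to every northwest block:

  R[1]: 0  0  0  0  0  1
  R[2]: 0  0  0  1  1  2
  R[3]: 0  1  1  2  2  3
  R[4]: 0  1  1  2  3  4
  R[5]: 0  1  2  3  4  5
  R[6]: 1  2  3  4  5  6

giving w = (6, 4, 2, 5, 3, 1) via Δ²R.

|D(w)|=12, |Ess(w)|=4:

[(1, 5, 0), (2, 3, 0), (4, 3, 1), (5, 1, 0)]


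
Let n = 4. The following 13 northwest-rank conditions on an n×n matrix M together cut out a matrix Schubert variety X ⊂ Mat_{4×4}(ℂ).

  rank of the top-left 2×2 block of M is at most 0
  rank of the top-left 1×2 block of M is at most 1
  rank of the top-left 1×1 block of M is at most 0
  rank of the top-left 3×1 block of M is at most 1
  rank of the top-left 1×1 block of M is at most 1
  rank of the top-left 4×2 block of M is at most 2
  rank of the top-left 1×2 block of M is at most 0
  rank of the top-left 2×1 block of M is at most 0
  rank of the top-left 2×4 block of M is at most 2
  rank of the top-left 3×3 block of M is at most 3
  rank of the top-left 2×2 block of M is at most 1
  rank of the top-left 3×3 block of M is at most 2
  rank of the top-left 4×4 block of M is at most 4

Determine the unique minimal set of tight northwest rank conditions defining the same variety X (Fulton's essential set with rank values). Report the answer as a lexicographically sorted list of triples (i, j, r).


Computing R[i][j] = min implied NW-rank bound (n=4, 13 conditions):

  i=1: 0 | 0 | 1 | 1
  i=2: 0 | 0 | 1 | 2
  i=3: 1 | 1 | 2 | 3
  i=4: 1 | 2 | 3 | 4

the unique w with this rank table is (3, 4, 1, 2).

ℓ(w)=4; the 1 essential cell (i,j,r):

[(2, 2, 0)]


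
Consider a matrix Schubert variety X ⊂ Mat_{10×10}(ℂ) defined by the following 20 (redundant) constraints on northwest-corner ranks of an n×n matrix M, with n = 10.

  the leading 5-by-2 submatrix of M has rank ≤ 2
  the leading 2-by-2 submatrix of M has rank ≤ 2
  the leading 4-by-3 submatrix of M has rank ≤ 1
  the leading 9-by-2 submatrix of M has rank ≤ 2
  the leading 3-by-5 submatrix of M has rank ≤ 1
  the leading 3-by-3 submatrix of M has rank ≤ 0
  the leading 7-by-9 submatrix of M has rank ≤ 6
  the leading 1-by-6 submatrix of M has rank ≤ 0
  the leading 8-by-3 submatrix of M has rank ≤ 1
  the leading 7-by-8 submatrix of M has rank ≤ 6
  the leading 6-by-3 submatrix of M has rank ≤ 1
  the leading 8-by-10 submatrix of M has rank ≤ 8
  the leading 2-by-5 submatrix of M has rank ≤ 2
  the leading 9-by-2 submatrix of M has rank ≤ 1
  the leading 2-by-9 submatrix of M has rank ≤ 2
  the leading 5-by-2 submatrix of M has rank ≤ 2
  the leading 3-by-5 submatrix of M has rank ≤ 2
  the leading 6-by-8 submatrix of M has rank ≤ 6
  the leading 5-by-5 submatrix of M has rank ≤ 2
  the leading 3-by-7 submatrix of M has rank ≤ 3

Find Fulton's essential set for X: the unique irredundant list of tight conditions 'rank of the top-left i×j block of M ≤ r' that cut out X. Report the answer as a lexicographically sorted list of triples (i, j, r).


Recovering R(i,j) via the rank-extension bound from the 20 conditions:

  i=1: 0  0  0  0  0  0  1  1  1  1
  i=2: 0  0  0  1  1  1  2  2  2  2
  i=3: 0  0  0  1  1  2  3  3  3  3
  i=4: 1  1  1  2  2  3  4  4  4  4
  i=5: 1  1  1  2  2  3  4  5  5  5
  i=6: 1  1  1  2  3  4  5  6  6  6
  i=7: 1  1  1  2  3  4  5  6  6  7
  i=8: 1  1  1  2  3  4  5  6  7  8
  i=9: 1  1  2  3  4  5  6  7  8  9
  i=10: 1  2  3  4  5  6  7  8  9  10

hence w(1..10) = (7, 4, 6, 1, 8, 5, 10, 9, 3, 2).

Rothe diagram D(w) (24 cells), 7 SE-corners (essential conditions):

[(1, 6, 0), (3, 3, 0), (3, 5, 1), (5, 5, 2), (7, 9, 6), (8, 3, 1), (9, 2, 1)]


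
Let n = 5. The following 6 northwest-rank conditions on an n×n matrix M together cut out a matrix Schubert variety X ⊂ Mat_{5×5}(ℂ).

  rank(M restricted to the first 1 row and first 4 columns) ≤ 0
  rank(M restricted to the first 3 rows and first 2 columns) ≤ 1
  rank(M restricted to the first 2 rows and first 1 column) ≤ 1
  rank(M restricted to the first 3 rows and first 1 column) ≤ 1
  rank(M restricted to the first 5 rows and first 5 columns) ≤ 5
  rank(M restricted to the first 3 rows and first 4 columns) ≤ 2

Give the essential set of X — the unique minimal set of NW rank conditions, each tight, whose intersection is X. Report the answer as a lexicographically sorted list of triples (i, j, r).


The tightest implied rank at each (i,j), from the 6 conditions:

  row 1: 0, 0, 0, 0, 1
  row 2: 1, 1, 1, 1, 2
  row 3: 1, 1, 2, 2, 3
  row 4: 1, 2, 3, 3, 4
  row 5: 1, 2, 3, 4, 5

second differences of R give the permutation w = (5, 1, 3, 2, 4).

2 SE-corners of the 5-cell Rothe diagram give Ess(w):

[(1, 4, 0), (3, 2, 1)]


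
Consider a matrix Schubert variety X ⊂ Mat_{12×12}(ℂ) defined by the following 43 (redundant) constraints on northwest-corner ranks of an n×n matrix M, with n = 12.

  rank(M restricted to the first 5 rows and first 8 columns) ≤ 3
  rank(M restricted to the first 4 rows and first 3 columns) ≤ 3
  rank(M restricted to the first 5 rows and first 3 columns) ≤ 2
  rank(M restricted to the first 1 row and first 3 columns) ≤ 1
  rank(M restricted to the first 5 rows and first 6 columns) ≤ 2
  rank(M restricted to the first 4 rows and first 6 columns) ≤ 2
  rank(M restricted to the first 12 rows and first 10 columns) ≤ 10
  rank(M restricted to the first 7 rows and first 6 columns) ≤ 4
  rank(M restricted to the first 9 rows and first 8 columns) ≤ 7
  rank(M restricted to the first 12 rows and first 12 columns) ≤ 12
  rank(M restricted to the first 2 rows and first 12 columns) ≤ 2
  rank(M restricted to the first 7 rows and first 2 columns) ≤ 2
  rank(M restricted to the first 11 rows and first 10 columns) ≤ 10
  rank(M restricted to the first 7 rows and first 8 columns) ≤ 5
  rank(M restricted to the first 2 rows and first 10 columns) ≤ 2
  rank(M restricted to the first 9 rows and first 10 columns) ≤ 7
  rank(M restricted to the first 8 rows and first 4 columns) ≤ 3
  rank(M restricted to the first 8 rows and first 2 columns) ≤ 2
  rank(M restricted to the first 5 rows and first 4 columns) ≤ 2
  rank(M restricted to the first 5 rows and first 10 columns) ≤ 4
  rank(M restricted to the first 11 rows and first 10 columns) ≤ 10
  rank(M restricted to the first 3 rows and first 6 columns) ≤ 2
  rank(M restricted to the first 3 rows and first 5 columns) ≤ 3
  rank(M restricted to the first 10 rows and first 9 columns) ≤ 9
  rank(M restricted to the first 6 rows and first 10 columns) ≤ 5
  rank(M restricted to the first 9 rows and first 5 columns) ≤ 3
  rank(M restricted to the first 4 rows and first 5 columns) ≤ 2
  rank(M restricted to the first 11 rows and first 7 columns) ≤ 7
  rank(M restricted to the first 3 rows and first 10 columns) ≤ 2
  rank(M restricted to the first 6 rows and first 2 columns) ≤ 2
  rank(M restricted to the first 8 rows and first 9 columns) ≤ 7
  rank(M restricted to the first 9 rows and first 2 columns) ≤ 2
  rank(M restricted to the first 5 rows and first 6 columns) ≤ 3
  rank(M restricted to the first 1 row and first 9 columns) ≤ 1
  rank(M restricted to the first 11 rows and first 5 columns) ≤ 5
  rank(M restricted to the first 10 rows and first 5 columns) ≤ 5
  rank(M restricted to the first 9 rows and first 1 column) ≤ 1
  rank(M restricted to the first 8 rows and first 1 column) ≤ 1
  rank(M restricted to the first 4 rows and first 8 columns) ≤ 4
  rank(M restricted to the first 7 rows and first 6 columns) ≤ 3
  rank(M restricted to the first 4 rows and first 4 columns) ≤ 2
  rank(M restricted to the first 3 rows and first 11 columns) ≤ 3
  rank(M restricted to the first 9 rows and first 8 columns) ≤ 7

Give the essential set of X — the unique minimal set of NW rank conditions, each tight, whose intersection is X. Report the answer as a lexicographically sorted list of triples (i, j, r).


Recovering R(i,j) via the rank-extension bound from the 43 conditions:

  row 1: 1  1  1  1  1  1  1  1  1  1  1  1
  row 2: 1  2  2  2  2  2  2  2  2  2  2  2
  row 3: 1  2  2  2  2  2  2  2  2  2  3  3
  row 4: 1  2  2  2  2  2  3  3  3  3  4  4
  row 5: 1  2  2  2  2  2  3  3  4  4  5  5
  row 6: 1  2  3  3  3  3  4  4  5  5  6  6
  row 7: 1  2  3  3  3  3  4  5  6  6  7  7
  row 8: 1  2  3  3  3  4  5  6  7  7  8  8
  row 9: 1  2  3  3  3  4  5  6  7  7  8  9
  row 10: 1  2  3  4  4  5  6  7  8  8  9  10
  row 11: 1  2  3  4  5  6  7  8  9  9  10  11
  row 12: 1  2  3  4  5  6  7  8  9  10  11  12

reading off 1-entries of Δ²R: w = (1, 2, 11, 7, 9, 3, 8, 6, 12, 4, 5, 10).

6 SE-corners of the 25-cell Rothe diagram give Ess(w):

[(3, 10, 2), (5, 6, 2), (5, 8, 3), (7, 6, 3), (9, 5, 3), (9, 10, 7)]


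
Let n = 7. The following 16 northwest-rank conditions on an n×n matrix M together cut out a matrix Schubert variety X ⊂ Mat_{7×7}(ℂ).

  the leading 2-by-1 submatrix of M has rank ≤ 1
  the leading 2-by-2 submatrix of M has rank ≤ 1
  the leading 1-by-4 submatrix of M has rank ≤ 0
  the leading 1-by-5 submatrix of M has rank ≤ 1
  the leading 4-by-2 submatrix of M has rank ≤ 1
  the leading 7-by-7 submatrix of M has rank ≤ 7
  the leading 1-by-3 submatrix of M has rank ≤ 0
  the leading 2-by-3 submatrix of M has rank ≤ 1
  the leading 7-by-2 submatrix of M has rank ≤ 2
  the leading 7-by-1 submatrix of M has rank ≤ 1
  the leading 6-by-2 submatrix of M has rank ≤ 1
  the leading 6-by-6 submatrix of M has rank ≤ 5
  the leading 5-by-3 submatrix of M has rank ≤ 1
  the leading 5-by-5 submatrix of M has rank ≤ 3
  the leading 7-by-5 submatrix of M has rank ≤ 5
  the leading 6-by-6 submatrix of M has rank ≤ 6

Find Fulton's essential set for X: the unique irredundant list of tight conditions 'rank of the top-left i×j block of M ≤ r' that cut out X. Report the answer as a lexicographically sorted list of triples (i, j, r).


Recovering R(i,j) via the rank-extension bound from the 16 conditions:

  row 1: 0, 0, 0, 0, 1, 1, 1
  row 2: 1, 1, 1, 1, 2, 2, 2
  row 3: 1, 1, 1, 2, 3, 3, 3
  row 4: 1, 1, 1, 2, 3, 4, 4
  row 5: 1, 1, 1, 2, 3, 4, 5
  row 6: 1, 1, 2, 3, 4, 5, 6
  row 7: 1, 2, 3, 4, 5, 6, 7

the unique w with this rank table is (5, 1, 4, 6, 7, 3, 2).

D(w) has 11 cells with 3 SE-corners; essential set:

[(1, 4, 0), (5, 3, 1), (6, 2, 1)]


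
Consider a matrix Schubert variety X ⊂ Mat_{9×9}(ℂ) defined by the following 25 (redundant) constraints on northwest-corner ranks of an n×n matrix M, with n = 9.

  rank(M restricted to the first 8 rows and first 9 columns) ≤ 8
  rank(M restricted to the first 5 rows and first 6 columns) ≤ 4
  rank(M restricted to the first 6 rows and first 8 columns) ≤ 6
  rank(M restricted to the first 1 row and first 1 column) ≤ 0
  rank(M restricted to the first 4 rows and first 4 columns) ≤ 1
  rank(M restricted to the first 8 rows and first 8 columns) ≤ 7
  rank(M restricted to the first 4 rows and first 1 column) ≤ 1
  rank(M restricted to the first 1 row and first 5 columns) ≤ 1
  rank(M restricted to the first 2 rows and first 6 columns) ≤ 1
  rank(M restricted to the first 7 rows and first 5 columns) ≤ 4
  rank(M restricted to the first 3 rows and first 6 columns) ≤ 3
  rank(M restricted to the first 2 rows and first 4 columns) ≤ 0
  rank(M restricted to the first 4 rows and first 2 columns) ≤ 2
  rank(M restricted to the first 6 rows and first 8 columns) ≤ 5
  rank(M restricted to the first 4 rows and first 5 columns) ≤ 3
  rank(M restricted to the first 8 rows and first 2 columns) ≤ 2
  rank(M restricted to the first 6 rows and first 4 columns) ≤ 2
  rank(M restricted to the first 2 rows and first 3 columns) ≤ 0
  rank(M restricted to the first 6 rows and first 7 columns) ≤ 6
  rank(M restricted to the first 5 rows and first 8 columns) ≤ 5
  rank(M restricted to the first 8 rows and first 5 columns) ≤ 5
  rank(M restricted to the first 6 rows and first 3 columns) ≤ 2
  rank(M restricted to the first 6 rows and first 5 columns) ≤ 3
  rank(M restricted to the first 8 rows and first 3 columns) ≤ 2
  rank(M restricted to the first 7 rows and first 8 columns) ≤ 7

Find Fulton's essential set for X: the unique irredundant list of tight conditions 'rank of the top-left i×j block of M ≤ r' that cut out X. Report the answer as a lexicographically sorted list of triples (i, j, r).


Recovering R(i,j) via the rank-extension bound from the 25 conditions:

  i=1: 0 | 0 | 0 | 0 | 1 | 1 | 1 | 1 | 1
  i=2: 0 | 0 | 0 | 0 | 1 | 1 | 2 | 2 | 2
  i=3: 1 | 1 | 1 | 1 | 2 | 2 | 3 | 3 | 3
  i=4: 1 | 1 | 1 | 1 | 2 | 3 | 4 | 4 | 4
  i=5: 1 | 2 | 2 | 2 | 3 | 4 | 5 | 5 | 5
  i=6: 1 | 2 | 2 | 2 | 3 | 4 | 5 | 5 | 6
  i=7: 1 | 2 | 2 | 3 | 4 | 5 | 6 | 6 | 7
  i=8: 1 | 2 | 2 | 3 | 4 | 5 | 6 | 7 | 8
  i=9: 1 | 2 | 3 | 4 | 5 | 6 | 7 | 8 | 9

reading off 1-entries of Δ²R: w = (5, 7, 1, 6, 2, 9, 4, 8, 3).

ℓ(w)=17; the 6 essential cells (i,j,r):

[(2, 4, 0), (2, 6, 1), (4, 4, 1), (6, 4, 2), (6, 8, 5), (8, 3, 2)]


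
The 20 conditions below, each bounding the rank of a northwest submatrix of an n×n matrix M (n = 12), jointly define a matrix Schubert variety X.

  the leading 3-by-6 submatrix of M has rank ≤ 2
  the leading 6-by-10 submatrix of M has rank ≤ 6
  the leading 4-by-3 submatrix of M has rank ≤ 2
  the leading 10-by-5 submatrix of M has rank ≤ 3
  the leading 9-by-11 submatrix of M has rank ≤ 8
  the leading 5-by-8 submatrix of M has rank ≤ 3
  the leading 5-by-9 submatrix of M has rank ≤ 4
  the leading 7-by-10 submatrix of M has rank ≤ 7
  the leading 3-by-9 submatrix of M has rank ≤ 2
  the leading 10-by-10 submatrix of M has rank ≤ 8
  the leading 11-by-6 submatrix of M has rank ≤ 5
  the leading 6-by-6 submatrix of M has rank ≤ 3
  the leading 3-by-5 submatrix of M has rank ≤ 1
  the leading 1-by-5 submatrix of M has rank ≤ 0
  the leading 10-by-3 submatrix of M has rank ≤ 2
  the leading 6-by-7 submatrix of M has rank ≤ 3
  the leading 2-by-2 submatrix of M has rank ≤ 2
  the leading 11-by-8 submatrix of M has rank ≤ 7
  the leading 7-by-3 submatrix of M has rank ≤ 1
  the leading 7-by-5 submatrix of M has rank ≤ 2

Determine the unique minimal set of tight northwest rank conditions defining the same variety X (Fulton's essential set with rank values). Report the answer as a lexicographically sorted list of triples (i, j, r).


Computing R[i][j] = min implied NW-rank bound (n=12, 20 conditions):

  R[1]: 0 | 0 | 0 | 0 | 0 | 1 | 1 | 1 | 1 | 1 | 1 | 1
  R[2]: 1 | 1 | 1 | 1 | 1 | 2 | 2 | 2 | 2 | 2 | 2 | 2
  R[3]: 1 | 1 | 1 | 1 | 1 | 2 | 2 | 2 | 2 | 3 | 3 | 3
  R[4]: 1 | 1 | 1 | 2 | 2 | 3 | 3 | 3 | 3 | 4 | 4 | 4
  R[5]: 1 | 1 | 1 | 2 | 2 | 3 | 3 | 3 | 4 | 5 | 5 | 5
  R[6]: 1 | 1 | 1 | 2 | 2 | 3 | 3 | 4 | 5 | 6 | 6 | 6
  R[7]: 1 | 1 | 1 | 2 | 2 | 3 | 4 | 5 | 6 | 7 | 7 | 7
  R[8]: 1 | 2 | 2 | 3 | 3 | 4 | 5 | 6 | 7 | 8 | 8 | 8
  R[9]: 1 | 2 | 2 | 3 | 3 | 4 | 5 | 6 | 7 | 8 | 8 | 9
  R[10]: 1 | 2 | 2 | 3 | 3 | 4 | 5 | 6 | 7 | 8 | 9 | 10
  R[11]: 1 | 2 | 3 | 4 | 4 | 5 | 6 | 7 | 8 | 9 | 10 | 11
  R[12]: 1 | 2 | 3 | 4 | 5 | 6 | 7 | 8 | 9 | 10 | 11 | 12

second differences of R give the permutation w = (6, 1, 10, 4, 9, 8, 7, 2, 12, 11, 3, 5).

10 SE-corners of the 31-cell Rothe diagram give Ess(w):

[(1, 5, 0), (3, 5, 1), (3, 9, 2), (5, 8, 3), (6, 7, 3), (7, 3, 1), (7, 5, 2), (9, 11, 8), (10, 3, 2), (10, 5, 3)]


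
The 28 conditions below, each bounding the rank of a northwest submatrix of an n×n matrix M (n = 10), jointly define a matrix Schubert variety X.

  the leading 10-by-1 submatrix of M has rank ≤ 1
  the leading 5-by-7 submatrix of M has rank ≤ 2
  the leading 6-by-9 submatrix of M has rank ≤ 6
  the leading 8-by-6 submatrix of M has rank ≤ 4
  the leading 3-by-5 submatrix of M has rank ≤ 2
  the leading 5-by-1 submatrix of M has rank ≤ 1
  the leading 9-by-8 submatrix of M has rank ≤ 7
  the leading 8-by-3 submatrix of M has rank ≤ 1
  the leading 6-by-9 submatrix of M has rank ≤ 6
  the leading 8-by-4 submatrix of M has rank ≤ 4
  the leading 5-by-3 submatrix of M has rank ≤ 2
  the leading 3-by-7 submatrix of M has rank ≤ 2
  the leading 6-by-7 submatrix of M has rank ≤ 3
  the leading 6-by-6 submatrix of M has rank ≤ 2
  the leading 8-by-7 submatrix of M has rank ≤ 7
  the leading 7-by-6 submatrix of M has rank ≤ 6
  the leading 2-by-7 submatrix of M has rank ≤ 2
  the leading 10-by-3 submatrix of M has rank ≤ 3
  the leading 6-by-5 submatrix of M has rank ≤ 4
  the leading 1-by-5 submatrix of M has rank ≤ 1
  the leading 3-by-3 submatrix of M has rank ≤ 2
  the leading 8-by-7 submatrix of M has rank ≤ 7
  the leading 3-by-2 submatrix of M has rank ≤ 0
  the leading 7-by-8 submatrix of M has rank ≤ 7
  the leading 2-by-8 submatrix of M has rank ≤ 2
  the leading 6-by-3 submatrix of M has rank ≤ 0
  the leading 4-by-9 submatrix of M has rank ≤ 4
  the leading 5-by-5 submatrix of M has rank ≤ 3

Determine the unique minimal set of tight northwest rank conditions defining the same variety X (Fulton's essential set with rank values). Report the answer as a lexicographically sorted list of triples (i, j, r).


Rank table r_w(10×10) implied by the 28 constraints:

  0 | 0 | 0 | 1 | 1 | 1 | 1 | 1 | 1 | 1
  0 | 0 | 0 | 1 | 2 | 2 | 2 | 2 | 2 | 2
  0 | 0 | 0 | 1 | 2 | 2 | 2 | 3 | 3 | 3
  0 | 0 | 0 | 1 | 2 | 2 | 2 | 3 | 4 | 4
  0 | 0 | 0 | 1 | 2 | 2 | 2 | 3 | 4 | 5
  0 | 0 | 0 | 1 | 2 | 2 | 3 | 4 | 5 | 6
  1 | 1 | 1 | 2 | 3 | 3 | 4 | 5 | 6 | 7
  1 | 1 | 1 | 2 | 3 | 4 | 5 | 6 | 7 | 8
  1 | 2 | 2 | 3 | 4 | 5 | 6 | 7 | 8 | 9
  1 | 2 | 3 | 4 | 5 | 6 | 7 | 8 | 9 | 10

second differences of R give the permutation w = (4, 5, 8, 9, 10, 7, 1, 6, 2, 3).

ℓ(w)=27; the 4 essential cells (i,j,r):

[(5, 7, 2), (6, 3, 0), (6, 6, 2), (8, 3, 1)]


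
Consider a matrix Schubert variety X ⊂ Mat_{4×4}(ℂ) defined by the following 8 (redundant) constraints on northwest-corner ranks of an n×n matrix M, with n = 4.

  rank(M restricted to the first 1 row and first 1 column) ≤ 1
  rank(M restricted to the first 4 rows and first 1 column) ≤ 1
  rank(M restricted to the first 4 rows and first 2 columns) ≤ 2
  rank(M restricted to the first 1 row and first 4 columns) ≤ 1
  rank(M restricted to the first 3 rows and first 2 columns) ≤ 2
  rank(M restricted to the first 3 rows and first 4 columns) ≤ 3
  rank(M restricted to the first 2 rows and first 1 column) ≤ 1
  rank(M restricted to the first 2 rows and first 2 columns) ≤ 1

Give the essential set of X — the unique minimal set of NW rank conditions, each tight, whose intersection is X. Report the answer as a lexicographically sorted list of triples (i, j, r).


Reconstructing r_w from the 8 given conditions:

  1 1 1 1
  1 1 2 2
  1 2 3 3
  1 2 3 4

hence w(1..4) = (1, 3, 2, 4).

D(w) has 1 cell with 1 SE-corner; essential set:

[(2, 2, 1)]


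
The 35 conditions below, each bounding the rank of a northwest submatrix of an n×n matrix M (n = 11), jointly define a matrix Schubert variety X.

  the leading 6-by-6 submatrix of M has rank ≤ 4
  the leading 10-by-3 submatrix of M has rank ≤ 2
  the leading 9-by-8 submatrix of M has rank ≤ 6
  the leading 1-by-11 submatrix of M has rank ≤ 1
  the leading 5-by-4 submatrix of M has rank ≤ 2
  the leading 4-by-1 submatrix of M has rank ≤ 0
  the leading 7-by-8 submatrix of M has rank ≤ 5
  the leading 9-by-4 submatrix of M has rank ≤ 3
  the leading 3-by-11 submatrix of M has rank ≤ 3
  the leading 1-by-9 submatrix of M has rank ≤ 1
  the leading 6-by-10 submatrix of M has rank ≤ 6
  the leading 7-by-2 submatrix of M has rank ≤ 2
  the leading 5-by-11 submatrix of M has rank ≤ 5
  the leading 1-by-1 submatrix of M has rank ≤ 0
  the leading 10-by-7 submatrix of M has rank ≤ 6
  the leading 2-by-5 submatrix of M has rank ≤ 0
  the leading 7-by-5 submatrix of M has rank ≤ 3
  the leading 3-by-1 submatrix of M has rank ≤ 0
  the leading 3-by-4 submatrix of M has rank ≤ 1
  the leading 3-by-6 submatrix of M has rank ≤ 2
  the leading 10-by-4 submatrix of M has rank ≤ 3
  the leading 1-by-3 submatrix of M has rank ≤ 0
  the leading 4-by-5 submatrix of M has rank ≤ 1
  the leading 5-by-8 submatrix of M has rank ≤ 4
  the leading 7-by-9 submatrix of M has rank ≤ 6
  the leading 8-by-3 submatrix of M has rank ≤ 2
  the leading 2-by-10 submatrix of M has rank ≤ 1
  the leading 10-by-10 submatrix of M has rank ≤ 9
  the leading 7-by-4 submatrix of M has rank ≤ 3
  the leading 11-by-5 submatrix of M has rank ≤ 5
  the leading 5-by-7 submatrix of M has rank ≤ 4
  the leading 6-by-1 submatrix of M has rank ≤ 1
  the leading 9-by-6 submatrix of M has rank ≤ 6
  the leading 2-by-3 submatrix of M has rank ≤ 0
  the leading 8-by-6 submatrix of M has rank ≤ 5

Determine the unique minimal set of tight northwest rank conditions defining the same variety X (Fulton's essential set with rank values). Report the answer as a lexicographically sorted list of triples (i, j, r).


Propagating the 35 rank bounds to every northwest block:

  i=1: 0 0 0 0 0 1 1 1 1 1 1
  i=2: 0 0 0 0 0 1 1 1 1 1 2
  i=3: 0 1 1 1 1 2 2 2 2 2 3
  i=4: 0 1 1 1 1 2 3 3 3 3 4
  i=5: 1 2 2 2 2 3 4 4 4 4 5
  i=6: 1 2 2 3 3 4 5 5 5 5 6
  i=7: 1 2 2 3 3 4 5 5 6 6 7
  i=8: 1 2 2 3 4 5 6 6 7 7 8
  i=9: 1 2 2 3 4 5 6 6 7 8 9
  i=10: 1 2 2 3 4 5 6 7 8 9 10
  i=11: 1 2 3 4 5 6 7 8 9 10 11

giving w = (6, 11, 2, 7, 1, 4, 9, 5, 10, 8, 3) via Δ²R.

Fulton essential set (8 of the 27 Rothe cells):

[(2, 5, 0), (2, 10, 1), (4, 1, 0), (4, 5, 1), (7, 5, 3), (7, 8, 5), (9, 8, 6), (10, 3, 2)]


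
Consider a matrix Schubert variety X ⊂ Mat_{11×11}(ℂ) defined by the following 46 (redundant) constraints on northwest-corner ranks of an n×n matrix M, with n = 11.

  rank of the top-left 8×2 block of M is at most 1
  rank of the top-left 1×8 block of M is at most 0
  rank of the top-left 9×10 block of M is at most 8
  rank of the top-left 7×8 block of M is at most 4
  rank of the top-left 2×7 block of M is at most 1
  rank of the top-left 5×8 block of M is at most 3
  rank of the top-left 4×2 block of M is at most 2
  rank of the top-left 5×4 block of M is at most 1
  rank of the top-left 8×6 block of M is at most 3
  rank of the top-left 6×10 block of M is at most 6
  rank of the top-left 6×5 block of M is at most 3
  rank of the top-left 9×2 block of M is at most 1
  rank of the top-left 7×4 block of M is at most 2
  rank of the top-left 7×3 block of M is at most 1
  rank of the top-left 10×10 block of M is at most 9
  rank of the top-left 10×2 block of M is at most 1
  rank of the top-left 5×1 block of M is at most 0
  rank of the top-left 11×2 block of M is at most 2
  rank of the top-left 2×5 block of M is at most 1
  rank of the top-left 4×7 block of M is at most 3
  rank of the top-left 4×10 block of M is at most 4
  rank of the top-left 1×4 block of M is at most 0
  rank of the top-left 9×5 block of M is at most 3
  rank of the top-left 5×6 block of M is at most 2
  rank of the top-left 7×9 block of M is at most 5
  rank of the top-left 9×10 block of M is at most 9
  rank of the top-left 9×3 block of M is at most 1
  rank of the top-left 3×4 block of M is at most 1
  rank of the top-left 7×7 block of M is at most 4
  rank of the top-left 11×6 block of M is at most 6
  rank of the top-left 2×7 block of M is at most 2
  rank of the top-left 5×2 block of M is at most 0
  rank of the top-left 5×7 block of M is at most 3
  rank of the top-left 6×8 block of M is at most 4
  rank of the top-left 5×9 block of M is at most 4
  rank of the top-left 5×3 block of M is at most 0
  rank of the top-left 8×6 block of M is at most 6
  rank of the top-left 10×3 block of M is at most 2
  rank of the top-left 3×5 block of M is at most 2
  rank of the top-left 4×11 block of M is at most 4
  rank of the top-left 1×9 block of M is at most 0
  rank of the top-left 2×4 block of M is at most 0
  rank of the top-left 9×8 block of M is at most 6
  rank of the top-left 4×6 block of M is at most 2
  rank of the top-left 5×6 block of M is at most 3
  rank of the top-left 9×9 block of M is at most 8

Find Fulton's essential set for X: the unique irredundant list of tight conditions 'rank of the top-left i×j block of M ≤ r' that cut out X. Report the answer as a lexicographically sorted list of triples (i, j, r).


Recovering R(i,j) via the rank-extension bound from the 46 conditions:

  0 | 0 | 0 | 0 | 0 | 0 | 0 | 0 | 0 | 1 | 1
  0 | 0 | 0 | 0 | 1 | 1 | 1 | 1 | 1 | 2 | 2
  0 | 0 | 0 | 1 | 2 | 2 | 2 | 2 | 2 | 3 | 3
  0 | 0 | 0 | 1 | 2 | 2 | 3 | 3 | 3 | 4 | 4
  0 | 0 | 0 | 1 | 2 | 2 | 3 | 3 | 4 | 5 | 5
  1 | 1 | 1 | 2 | 3 | 3 | 4 | 4 | 5 | 6 | 6
  1 | 1 | 1 | 2 | 3 | 3 | 4 | 4 | 5 | 6 | 7
  1 | 1 | 1 | 2 | 3 | 3 | 4 | 5 | 6 | 7 | 8
  1 | 1 | 1 | 2 | 3 | 4 | 5 | 6 | 7 | 8 | 9
  1 | 1 | 2 | 3 | 4 | 5 | 6 | 7 | 8 | 9 | 10
  1 | 2 | 3 | 4 | 5 | 6 | 7 | 8 | 9 | 10 | 11

reading off 1-entries of Δ²R: w = (10, 5, 4, 7, 9, 1, 11, 8, 6, 3, 2).

ℓ(w)=35; the 9 essential cells (i,j,r):

[(1, 9, 0), (2, 4, 0), (5, 3, 0), (5, 6, 2), (5, 8, 3), (7, 8, 4), (8, 6, 3), (9, 3, 1), (10, 2, 1)]
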